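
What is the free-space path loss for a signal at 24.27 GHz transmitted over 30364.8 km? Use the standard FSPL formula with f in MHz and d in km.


f = 24.27 GHz = 24270.0000 MHz
d = 30364.8 km
FSPL = 32.44 + 20*log10(24270.0000) + 20*log10(30364.8)
FSPL = 32.44 + 87.7014 + 89.6474
FSPL = 209.7888 dB

209.7888 dB


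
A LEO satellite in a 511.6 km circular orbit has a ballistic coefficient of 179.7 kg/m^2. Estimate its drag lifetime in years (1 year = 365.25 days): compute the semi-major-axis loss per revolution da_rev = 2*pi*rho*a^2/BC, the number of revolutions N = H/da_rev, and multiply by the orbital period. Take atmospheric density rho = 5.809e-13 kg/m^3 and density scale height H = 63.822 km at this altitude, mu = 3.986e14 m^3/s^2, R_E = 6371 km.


a = R_E + alt = 6882.6000 km = 6.8826e+06 m
da_rev = 2*pi*rho*a^2/BC = 2*pi*5.809e-13*(6.8826e+06)^2/179.7 = 0.962139906 m per revolution
N = H/da_rev = 63822.0000 m / 0.962139906 m = 66333.3883 revolutions
P = 2*pi*sqrt(a^3/mu) = 5682.5075 s
lifetime = N*P = 66333.3883 * 5682.5075 = 3.7693998e+08 s = 4362.7312 days
years = 4362.7312 / 365.25 = 11.9445 years

11.9445 years


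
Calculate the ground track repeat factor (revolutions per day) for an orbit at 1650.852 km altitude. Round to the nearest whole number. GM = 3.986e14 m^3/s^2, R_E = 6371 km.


r = 8.021852e+06 m
T = 2*pi*sqrt(r^3/mu) = 7150.2823 s = 119.1714 min
revs/day = 1440 / 119.1714 = 12.0834
Rounded: 12 revolutions per day

12 revolutions per day


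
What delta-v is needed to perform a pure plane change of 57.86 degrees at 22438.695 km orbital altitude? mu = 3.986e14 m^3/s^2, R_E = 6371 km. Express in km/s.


r = 28809.6950 km = 2.8809695e+07 m
V = sqrt(mu/r) = 3719.6264 m/s
di = 57.86 deg = 1.0098 rad
dV = 2*V*sin(di/2) = 2*3719.6264*sin(0.5049238)
dV = 3598.6694 m/s = 3.5987 km/s

3.5987 km/s


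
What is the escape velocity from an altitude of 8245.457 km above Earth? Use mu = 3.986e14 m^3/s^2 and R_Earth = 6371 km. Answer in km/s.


r = 6371.0 + 8245.457 = 14616.4570 km = 1.4616457e+07 m
v_esc = sqrt(2*mu/r) = sqrt(2*3.986e14 / 1.4616457e+07)
v_esc = 7385.2056 m/s = 7.3852 km/s

7.3852 km/s


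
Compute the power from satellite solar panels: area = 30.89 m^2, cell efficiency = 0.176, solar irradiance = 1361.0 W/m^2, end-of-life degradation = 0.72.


P = area * eta * S * degradation
P = 30.89 * 0.176 * 1361.0 * 0.72
P = 5327.4723 W

5327.4723 W


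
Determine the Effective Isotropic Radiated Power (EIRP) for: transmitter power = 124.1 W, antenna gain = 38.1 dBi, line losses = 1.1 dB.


Pt = 124.1 W = 20.9377 dBW
EIRP = Pt_dBW + Gt - losses = 20.9377 + 38.1 - 1.1 = 57.9377 dBW

57.9377 dBW


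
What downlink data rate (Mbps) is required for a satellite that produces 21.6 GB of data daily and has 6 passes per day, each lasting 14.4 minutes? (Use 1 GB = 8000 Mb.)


total contact time = 6 * 14.4 * 60 = 5184.0000 s
data = 21.6 GB = 172800.0000 Mb
rate = 172800.0000 / 5184.0000 = 33.3333 Mbps

33.3333 Mbps


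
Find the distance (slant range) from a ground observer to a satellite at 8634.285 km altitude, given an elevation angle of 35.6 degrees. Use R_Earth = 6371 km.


h = 8634.285 km, el = 35.6 deg
d = -R_E*sin(el) + sqrt((R_E*sin(el))^2 + 2*R_E*h + h^2)
d = -6371.0000*sin(0.6213372) + sqrt((6371.0000*0.582123)^2 + 2*6371.0000*8634.285 + 8634.285^2)
d = 10374.0298 km

10374.0298 km


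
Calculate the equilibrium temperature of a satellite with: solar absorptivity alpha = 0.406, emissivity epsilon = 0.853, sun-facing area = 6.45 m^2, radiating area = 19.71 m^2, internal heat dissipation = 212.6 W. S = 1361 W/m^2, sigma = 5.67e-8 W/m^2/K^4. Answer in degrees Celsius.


Numerator = alpha*S*A_sun + Q_int = 0.406*1361*6.45 + 212.6 = 3776.6507 W
Denominator = eps*sigma*A_rad = 0.853*5.67e-8*19.71 = 9.5327612e-07 W/K^4
T^4 = 3.9617595e+09 K^4
T = 250.8835 K = -22.2665 C

-22.2665 degrees Celsius


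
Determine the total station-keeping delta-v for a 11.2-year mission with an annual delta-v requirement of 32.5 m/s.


dV = rate * years = 32.5 * 11.2
dV = 364.0000 m/s

364.0000 m/s


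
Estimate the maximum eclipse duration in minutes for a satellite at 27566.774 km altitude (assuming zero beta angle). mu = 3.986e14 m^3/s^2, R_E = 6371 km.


r = 33937.7740 km
T = 1037.0149 min
Eclipse fraction = arcsin(R_E/r)/pi = arcsin(6371.0000/33937.7740)/pi
= arcsin(0.1877259)/pi = 0.06011167
Eclipse duration = 0.06011167 * 1037.0149 = 62.3367 min

62.3367 minutes


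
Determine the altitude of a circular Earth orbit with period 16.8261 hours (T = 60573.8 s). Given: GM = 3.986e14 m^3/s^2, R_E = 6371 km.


T = 60573.8 s
r = (mu*T^2/(4*pi^2))^(1/3) = (3.986e14 * 60573.8^2 / (4*pi^2))^(1/3)
r = 3.3336172e+07 m = 33336.1723 km
alt = r - R_E = 33336.1723 - 6371 = 26965.1723 km

26965.1723 km


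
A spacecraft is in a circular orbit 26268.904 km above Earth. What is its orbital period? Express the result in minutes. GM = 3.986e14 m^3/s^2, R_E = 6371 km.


r = 32639.9040 km = 3.2639904e+07 m
T = 2*pi*sqrt(r^3/mu) = 2*pi*sqrt(3.4773357e+22 / 3.986e14)
T = 58686.0028 s = 978.1000 min

978.1000 minutes


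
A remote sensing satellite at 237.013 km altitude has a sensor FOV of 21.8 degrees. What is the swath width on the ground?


FOV = 21.8 deg = 0.3804818 rad
swath = 2 * alt * tan(FOV/2) = 2 * 237.013 * tan(0.1902409)
swath = 2 * 237.013 * 0.1925696
swath = 91.2830 km

91.2830 km


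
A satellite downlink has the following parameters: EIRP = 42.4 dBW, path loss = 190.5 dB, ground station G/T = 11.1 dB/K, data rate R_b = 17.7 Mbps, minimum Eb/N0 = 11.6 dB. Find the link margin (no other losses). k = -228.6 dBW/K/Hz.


C/N0 = EIRP - FSPL + G/T - k = 42.4 - 190.5 + 11.1 - (-228.6)
C/N0 = 91.6000 dB-Hz
R_b = 17.7 Mbps = 1.77e+07 bps -> 10*log10(R_b) = 72.4797 dB-Hz
Eb/N0 = C/N0 - 10*log10(R_b) = 91.6000 - 72.4797 = 19.1203 dB
Margin = Eb/N0 - Eb/N0_req = 19.1203 - 11.6 = 7.5203 dB (link closes)

7.5203 dB


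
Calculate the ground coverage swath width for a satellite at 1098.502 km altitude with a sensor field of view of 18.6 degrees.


FOV = 18.6 deg = 0.3246312 rad
swath = 2 * alt * tan(FOV/2) = 2 * 1098.502 * tan(0.1623156)
swath = 2 * 1098.502 * 0.1637563
swath = 359.7732 km

359.7732 km


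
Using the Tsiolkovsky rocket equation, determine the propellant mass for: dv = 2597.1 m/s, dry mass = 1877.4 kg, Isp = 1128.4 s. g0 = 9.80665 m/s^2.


ve = Isp * g0 = 1128.4 * 9.80665 = 11065.823860 m/s
mass ratio = exp(dv/ve) = exp(2597.1/11065.823860) = 1.26452377
m_prop = m_dry * (mr - 1) = 1877.4 * (1.26452377 - 1)
m_prop = 496.6169 kg

496.6169 kg


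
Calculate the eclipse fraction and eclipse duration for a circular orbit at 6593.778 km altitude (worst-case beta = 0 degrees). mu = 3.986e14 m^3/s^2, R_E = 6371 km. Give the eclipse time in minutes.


r = 12964.7780 km
T = 244.8542 min
Eclipse fraction = arcsin(R_E/r)/pi = arcsin(6371.0000/12964.7780)/pi
= arcsin(0.4914083)/pi = 0.1635177
Eclipse duration = 0.1635177 * 244.8542 = 40.0380 min

40.0380 minutes


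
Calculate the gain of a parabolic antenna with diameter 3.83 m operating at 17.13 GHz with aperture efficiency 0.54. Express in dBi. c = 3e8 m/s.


lambda = c/f = 3e8 / 1.713e+10 = 0.01751313 m
G = eta*(pi*D/lambda)^2 = 0.54*(pi*3.83/0.01751313)^2
G = 254896.1464 (linear)
G = 10*log10(254896.1464) = 54.0636 dBi

54.0636 dBi


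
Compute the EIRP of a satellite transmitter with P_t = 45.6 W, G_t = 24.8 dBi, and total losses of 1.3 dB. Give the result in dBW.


Pt = 45.6 W = 16.5896 dBW
EIRP = Pt_dBW + Gt - losses = 16.5896 + 24.8 - 1.3 = 40.0896 dBW

40.0896 dBW


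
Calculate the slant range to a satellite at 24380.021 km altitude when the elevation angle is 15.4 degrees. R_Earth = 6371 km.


h = 24380.021 km, el = 15.4 deg
d = -R_E*sin(el) + sqrt((R_E*sin(el))^2 + 2*R_E*h + h^2)
d = -6371.0000*sin(0.2687807) + sqrt((6371.0000*0.2655561)^2 + 2*6371.0000*24380.021 + 24380.021^2)
d = 28439.4884 km

28439.4884 km


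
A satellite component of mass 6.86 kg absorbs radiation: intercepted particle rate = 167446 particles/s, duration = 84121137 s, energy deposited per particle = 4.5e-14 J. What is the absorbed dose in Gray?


Total energy deposited = rate * time * E_per
  = 167446 * 84121137 * 4.5e-14 = 0.6338587 J
Dose = E_total / mass = 0.6338587 / 6.86
Dose = 0.09239922 Gy

0.0924 Gy


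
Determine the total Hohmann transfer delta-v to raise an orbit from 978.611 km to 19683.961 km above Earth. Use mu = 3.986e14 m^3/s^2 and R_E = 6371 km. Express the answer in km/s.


r1 = 7349.6110 km = 7.349611e+06 m
r2 = 26054.9610 km = 2.6054961e+07 m
dv1 = sqrt(mu/r1)*(sqrt(2*r2/(r1+r2)) - 1) = 1833.6220 m/s
dv2 = sqrt(mu/r2)*(1 - sqrt(2*r1/(r1+r2))) = 1316.7373 m/s
total dv = |dv1| + |dv2| = 1833.6220 + 1316.7373 = 3150.3593 m/s = 3.1504 km/s

3.1504 km/s


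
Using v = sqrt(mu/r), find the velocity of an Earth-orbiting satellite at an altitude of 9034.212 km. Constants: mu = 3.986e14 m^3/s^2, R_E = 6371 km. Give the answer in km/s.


r = R_E + alt = 6371.0 + 9034.212 = 15405.2120 km = 1.5405212e+07 m
v = sqrt(mu/r) = sqrt(3.986e14 / 1.5405212e+07) = 5086.6846 m/s = 5.0867 km/s

5.0867 km/s


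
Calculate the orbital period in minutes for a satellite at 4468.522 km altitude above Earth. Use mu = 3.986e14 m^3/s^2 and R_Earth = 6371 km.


r = 10839.5220 km = 1.0839522e+07 m
T = 2*pi*sqrt(r^3/mu) = 2*pi*sqrt(1.2735922e+21 / 3.986e14)
T = 11231.2066 s = 187.1868 min

187.1868 minutes


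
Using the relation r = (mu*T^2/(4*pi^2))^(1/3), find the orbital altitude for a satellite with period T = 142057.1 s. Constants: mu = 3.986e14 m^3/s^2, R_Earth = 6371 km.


T = 142057.1 s
r = (mu*T^2/(4*pi^2))^(1/3) = (3.986e14 * 142057.1^2 / (4*pi^2))^(1/3)
r = 5.8843859e+07 m = 58843.8594 km
alt = r - R_E = 58843.8594 - 6371 = 52472.8594 km

52472.8594 km


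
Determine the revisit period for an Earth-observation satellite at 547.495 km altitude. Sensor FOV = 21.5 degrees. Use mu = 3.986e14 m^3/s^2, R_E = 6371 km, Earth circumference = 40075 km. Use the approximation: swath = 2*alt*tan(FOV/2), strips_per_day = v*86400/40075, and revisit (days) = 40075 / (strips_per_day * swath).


swath = 2*547.495*tan(0.1876229) = 207.8903 km
v = sqrt(mu/r) = 7590.3680 m/s = 7.5904 km/s
strips/day = v*86400/40075 = 7.5904*86400/40075 = 16.3645
coverage/day = strips * swath = 16.3645 * 207.8903 = 3402.0240 km
revisit = 40075 / 3402.0240 = 11.7798 days

11.7798 days


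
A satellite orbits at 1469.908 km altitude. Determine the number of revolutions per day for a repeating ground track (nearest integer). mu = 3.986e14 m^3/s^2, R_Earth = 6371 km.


r = 7.840908e+06 m
T = 2*pi*sqrt(r^3/mu) = 6909.7249 s = 115.1621 min
revs/day = 1440 / 115.1621 = 12.5041
Rounded: 13 revolutions per day

13 revolutions per day


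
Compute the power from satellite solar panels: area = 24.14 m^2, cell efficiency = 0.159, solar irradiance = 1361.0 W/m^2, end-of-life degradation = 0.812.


P = area * eta * S * degradation
P = 24.14 * 0.159 * 1361.0 * 0.812
P = 4241.7840 W

4241.7840 W


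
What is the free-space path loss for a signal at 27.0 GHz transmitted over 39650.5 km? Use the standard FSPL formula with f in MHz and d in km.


f = 27.0 GHz = 27000.0000 MHz
d = 39650.5 km
FSPL = 32.44 + 20*log10(27000.0000) + 20*log10(39650.5)
FSPL = 32.44 + 88.6273 + 91.9650
FSPL = 213.0322 dB

213.0322 dB


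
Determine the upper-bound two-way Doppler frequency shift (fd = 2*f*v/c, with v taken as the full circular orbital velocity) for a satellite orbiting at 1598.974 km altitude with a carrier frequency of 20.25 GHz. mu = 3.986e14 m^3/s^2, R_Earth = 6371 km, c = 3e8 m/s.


r = 7.969974e+06 m
v = sqrt(mu/r) = 7071.9665 m/s (worst-case radial velocity)
f = 20.25 GHz = 2.025e+10 Hz
fd = 2*f*v/c = 2*2.025e+10*7071.9665/3.0e+08
fd = 954715.4778 Hz

954715.4778 Hz


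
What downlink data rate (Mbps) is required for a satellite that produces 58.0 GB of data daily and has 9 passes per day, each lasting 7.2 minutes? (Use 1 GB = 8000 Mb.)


total contact time = 9 * 7.2 * 60 = 3888.0000 s
data = 58.0 GB = 464000.0000 Mb
rate = 464000.0000 / 3888.0000 = 119.3416 Mbps

119.3416 Mbps


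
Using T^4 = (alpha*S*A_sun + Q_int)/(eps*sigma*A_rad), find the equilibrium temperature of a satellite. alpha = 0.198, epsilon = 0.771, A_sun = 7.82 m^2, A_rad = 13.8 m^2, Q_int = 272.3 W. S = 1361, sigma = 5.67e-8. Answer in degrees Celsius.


Numerator = alpha*S*A_sun + Q_int = 0.198*1361*7.82 + 272.3 = 2379.6180 W
Denominator = eps*sigma*A_rad = 0.771*5.67e-8*13.8 = 6.0327666e-07 W/K^4
T^4 = 3.9444887e+09 K^4
T = 250.6096 K = -22.5404 C

-22.5404 degrees Celsius


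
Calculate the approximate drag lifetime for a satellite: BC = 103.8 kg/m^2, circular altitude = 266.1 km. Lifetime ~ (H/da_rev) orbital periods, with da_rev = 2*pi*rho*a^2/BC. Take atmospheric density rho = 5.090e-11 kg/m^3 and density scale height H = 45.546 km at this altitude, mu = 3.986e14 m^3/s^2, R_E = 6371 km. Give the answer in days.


a = R_E + alt = 6637.1000 km = 6.6371e+06 m
da_rev = 2*pi*rho*a^2/BC = 2*pi*5.090e-11*(6.6371e+06)^2/103.8 = 135.724115 m per revolution
N = H/da_rev = 45546.0000 m / 135.724115 m = 335.5778 revolutions
P = 2*pi*sqrt(a^3/mu) = 5381.1954 s
lifetime = N*P = 335.5778 * 5381.1954 = 1.8058097e+06 s = 20.9006 days

20.9006 days


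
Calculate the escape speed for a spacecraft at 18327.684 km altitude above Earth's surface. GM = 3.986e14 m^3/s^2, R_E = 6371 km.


r = 6371.0 + 18327.684 = 24698.6840 km = 2.4698684e+07 m
v_esc = sqrt(2*mu/r) = sqrt(2*3.986e14 / 2.4698684e+07)
v_esc = 5681.2871 m/s = 5.6813 km/s

5.6813 km/s


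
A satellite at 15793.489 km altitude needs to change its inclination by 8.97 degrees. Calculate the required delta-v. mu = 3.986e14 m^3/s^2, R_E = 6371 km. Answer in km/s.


r = 22164.4890 km = 2.2164489e+07 m
V = sqrt(mu/r) = 4240.7218 m/s
di = 8.97 deg = 0.156556 rad
dV = 2*V*sin(di/2) = 2*4240.7218*sin(0.07827802)
dV = 663.2328 m/s = 0.6632328 km/s

0.6632 km/s


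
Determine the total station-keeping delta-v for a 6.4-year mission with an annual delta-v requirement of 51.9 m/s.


dV = rate * years = 51.9 * 6.4
dV = 332.1600 m/s

332.1600 m/s


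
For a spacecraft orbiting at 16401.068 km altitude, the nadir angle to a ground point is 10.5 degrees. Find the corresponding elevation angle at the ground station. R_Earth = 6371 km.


r = R_E + alt = 22772.0680 km
Law of sines in the satellite / Earth-center / ground-point triangle:
  sin(nadir)/R_E = sin(90 + el)/r  =>  cos(el) = (r/R_E)*sin(nadir)
cos(el) = (22772.0680 / 6371.0000) * sin(10.5 deg) = 0.6513702
el = arccos(0.6513702) = 49.3550 deg
(Earth-central angle = 90 - nadir - el = 30.1450 deg)

49.3550 degrees


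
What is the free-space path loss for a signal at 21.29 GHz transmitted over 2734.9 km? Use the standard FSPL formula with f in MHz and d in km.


f = 21.29 GHz = 21290.0000 MHz
d = 2734.9 km
FSPL = 32.44 + 20*log10(21290.0000) + 20*log10(2734.9)
FSPL = 32.44 + 86.5635 + 68.7388
FSPL = 187.7423 dB

187.7423 dB


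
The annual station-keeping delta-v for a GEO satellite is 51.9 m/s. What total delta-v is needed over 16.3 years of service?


dV = rate * years = 51.9 * 16.3
dV = 845.9700 m/s

845.9700 m/s


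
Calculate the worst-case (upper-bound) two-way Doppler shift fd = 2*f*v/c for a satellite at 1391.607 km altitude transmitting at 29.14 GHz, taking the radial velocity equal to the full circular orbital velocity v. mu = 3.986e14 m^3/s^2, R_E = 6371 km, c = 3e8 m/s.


r = 7.762607e+06 m
v = sqrt(mu/r) = 7165.8027 m/s (worst-case radial velocity)
f = 29.14 GHz = 2.914e+10 Hz
fd = 2*f*v/c = 2*2.914e+10*7165.8027/3.0e+08
fd = 1.3920766e+06 Hz

1.3921e+06 Hz


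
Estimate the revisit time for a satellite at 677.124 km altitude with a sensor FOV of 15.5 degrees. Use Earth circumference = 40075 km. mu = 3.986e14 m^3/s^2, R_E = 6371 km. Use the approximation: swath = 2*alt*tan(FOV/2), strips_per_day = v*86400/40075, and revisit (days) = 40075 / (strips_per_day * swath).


swath = 2*677.124*tan(0.135263) = 184.3051 km
v = sqrt(mu/r) = 7520.2431 m/s = 7.5202 km/s
strips/day = v*86400/40075 = 7.5202*86400/40075 = 16.2133
coverage/day = strips * swath = 16.2133 * 184.3051 = 2988.1979 km
revisit = 40075 / 2988.1979 = 13.4111 days

13.4111 days


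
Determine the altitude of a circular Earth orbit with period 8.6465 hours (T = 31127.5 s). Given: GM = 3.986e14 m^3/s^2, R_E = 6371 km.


T = 31127.5 s
r = (mu*T^2/(4*pi^2))^(1/3) = (3.986e14 * 31127.5^2 / (4*pi^2))^(1/3)
r = 2.138727e+07 m = 21387.2698 km
alt = r - R_E = 21387.2698 - 6371 = 15016.2698 km

15016.2698 km


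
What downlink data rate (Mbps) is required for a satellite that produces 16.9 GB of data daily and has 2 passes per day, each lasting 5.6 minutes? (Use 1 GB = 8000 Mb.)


total contact time = 2 * 5.6 * 60 = 672.0000 s
data = 16.9 GB = 135200.0000 Mb
rate = 135200.0000 / 672.0000 = 201.1905 Mbps

201.1905 Mbps


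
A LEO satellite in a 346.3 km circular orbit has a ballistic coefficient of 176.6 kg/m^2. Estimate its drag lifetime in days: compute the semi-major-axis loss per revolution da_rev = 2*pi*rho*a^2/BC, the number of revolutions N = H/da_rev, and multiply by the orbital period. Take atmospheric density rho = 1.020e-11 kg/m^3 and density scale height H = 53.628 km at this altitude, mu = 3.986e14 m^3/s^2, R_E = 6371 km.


a = R_E + alt = 6717.3000 km = 6.7173e+06 m
da_rev = 2*pi*rho*a^2/BC = 2*pi*1.020e-11*(6.7173e+06)^2/176.6 = 16.374907 m per revolution
N = H/da_rev = 53628.0000 m / 16.374907 m = 3275.0111 revolutions
P = 2*pi*sqrt(a^3/mu) = 5479.0257 s
lifetime = N*P = 3275.0111 * 5479.0257 = 1.794387e+07 s = 207.6837 days

207.6837 days


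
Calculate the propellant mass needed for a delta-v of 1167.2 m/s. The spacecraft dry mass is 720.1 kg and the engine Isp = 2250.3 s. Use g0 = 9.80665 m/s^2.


ve = Isp * g0 = 2250.3 * 9.80665 = 22067.904495 m/s
mass ratio = exp(dv/ve) = exp(1167.2/22067.904495) = 1.05431503
m_prop = m_dry * (mr - 1) = 720.1 * (1.05431503 - 1)
m_prop = 39.1123 kg

39.1123 kg


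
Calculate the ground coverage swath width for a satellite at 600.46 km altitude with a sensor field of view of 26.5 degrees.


FOV = 26.5 deg = 0.4625123 rad
swath = 2 * alt * tan(FOV/2) = 2 * 600.46 * tan(0.2312561)
swath = 2 * 600.46 * 0.2354687
swath = 282.7791 km

282.7791 km


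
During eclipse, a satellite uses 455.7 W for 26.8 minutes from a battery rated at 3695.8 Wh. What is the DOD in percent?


E_used = P * t / 60 = 455.7 * 26.8 / 60 = 203.5460 Wh
DOD = E_used / E_total * 100 = 203.5460 / 3695.8 * 100
DOD = 5.5075 %

5.5075 %


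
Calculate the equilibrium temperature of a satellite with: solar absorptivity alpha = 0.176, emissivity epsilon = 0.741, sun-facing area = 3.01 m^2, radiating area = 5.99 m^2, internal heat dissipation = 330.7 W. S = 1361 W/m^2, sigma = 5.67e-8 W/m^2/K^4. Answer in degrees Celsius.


Numerator = alpha*S*A_sun + Q_int = 0.176*1361*3.01 + 330.7 = 1051.7034 W
Denominator = eps*sigma*A_rad = 0.741*5.67e-8*5.99 = 2.5166805e-07 W/K^4
T^4 = 4.1789307e+09 K^4
T = 254.2531 K = -18.8969 C

-18.8969 degrees Celsius


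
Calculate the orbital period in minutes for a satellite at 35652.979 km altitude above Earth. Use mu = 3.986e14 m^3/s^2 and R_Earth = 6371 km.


r = 42023.9790 km = 4.2023979e+07 m
T = 2*pi*sqrt(r^3/mu) = 2*pi*sqrt(7.4214969e+22 / 3.986e14)
T = 85734.7681 s = 1428.9128 min

1428.9128 minutes


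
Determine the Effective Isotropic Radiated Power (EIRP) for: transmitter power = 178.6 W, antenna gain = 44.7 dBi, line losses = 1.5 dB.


Pt = 178.6 W = 22.5188 dBW
EIRP = Pt_dBW + Gt - losses = 22.5188 + 44.7 - 1.5 = 65.7188 dBW

65.7188 dBW


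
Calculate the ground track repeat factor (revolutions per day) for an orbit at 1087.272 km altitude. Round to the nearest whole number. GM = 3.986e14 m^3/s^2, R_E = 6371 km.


r = 7.458272e+06 m
T = 2*pi*sqrt(r^3/mu) = 6410.1552 s = 106.8359 min
revs/day = 1440 / 106.8359 = 13.4786
Rounded: 13 revolutions per day

13 revolutions per day


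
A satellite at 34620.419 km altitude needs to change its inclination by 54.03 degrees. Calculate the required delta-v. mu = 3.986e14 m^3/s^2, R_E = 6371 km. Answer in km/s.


r = 40991.4190 km = 4.0991419e+07 m
V = sqrt(mu/r) = 3118.3307 m/s
di = 54.03 deg = 0.9430014 rad
dV = 2*V*sin(di/2) = 2*3118.3307*sin(0.4715007)
dV = 2832.8397 m/s = 2.8328 km/s

2.8328 km/s


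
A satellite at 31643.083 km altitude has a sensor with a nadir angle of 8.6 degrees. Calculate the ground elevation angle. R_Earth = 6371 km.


r = R_E + alt = 38014.0830 km
Law of sines in the satellite / Earth-center / ground-point triangle:
  sin(nadir)/R_E = sin(90 + el)/r  =>  cos(el) = (r/R_E)*sin(nadir)
cos(el) = (38014.0830 / 6371.0000) * sin(8.6 deg) = 0.8922381
el = arccos(0.8922381) = 26.8442 deg
(Earth-central angle = 90 - nadir - el = 54.5558 deg)

26.8442 degrees


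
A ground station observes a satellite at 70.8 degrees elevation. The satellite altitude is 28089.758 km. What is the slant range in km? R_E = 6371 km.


h = 28089.758 km, el = 70.8 deg
d = -R_E*sin(el) + sqrt((R_E*sin(el))^2 + 2*R_E*h + h^2)
d = -6371.0000*sin(1.2357) + sqrt((6371.0000*0.9443764)^2 + 2*6371.0000*28089.758 + 28089.758^2)
d = 28380.3829 km

28380.3829 km


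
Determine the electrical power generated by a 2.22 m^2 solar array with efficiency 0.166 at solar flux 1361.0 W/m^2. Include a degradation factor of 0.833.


P = area * eta * S * degradation
P = 2.22 * 0.166 * 1361.0 * 0.833
P = 417.7959 W

417.7959 W


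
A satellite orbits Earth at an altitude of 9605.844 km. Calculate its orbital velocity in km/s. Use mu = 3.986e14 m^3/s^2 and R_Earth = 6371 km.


r = R_E + alt = 6371.0 + 9605.844 = 15976.8440 km = 1.5976844e+07 m
v = sqrt(mu/r) = sqrt(3.986e14 / 1.5976844e+07) = 4994.8580 m/s = 4.9949 km/s

4.9949 km/s


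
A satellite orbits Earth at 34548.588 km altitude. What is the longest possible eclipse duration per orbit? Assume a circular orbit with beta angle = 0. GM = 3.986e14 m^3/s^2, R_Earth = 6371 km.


r = 40919.5880 km
T = 1372.9567 min
Eclipse fraction = arcsin(R_E/r)/pi = arcsin(6371.0000/40919.5880)/pi
= arcsin(0.1556956)/pi = 0.0497619
Eclipse duration = 0.0497619 * 1372.9567 = 68.3209 min

68.3209 minutes


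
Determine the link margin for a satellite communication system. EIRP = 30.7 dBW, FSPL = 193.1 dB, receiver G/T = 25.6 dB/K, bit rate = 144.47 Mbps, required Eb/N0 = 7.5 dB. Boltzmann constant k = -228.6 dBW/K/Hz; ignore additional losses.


C/N0 = EIRP - FSPL + G/T - k = 30.7 - 193.1 + 25.6 - (-228.6)
C/N0 = 91.8000 dB-Hz
R_b = 144.47 Mbps = 1.4447e+08 bps -> 10*log10(R_b) = 81.5978 dB-Hz
Eb/N0 = C/N0 - 10*log10(R_b) = 91.8000 - 81.5978 = 10.2022 dB
Margin = Eb/N0 - Eb/N0_req = 10.2022 - 7.5 = 2.7022 dB (link closes)

2.7022 dB


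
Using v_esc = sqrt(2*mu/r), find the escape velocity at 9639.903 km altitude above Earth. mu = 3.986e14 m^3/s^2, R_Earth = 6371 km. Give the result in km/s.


r = 6371.0 + 9639.903 = 16010.9030 km = 1.6010903e+07 m
v_esc = sqrt(2*mu/r) = sqrt(2*3.986e14 / 1.6010903e+07)
v_esc = 7056.2788 m/s = 7.0563 km/s

7.0563 km/s


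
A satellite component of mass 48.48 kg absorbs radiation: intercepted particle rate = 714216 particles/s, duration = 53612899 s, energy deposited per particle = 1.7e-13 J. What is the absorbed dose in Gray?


Total energy deposited = rate * time * E_per
  = 714216 * 53612899 * 1.7e-13 = 6.5095 J
Dose = E_total / mass = 6.5095 / 48.48
Dose = 0.1342719 Gy

0.1343 Gy


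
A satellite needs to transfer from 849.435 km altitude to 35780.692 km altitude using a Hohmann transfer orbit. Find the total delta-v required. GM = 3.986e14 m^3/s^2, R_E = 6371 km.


r1 = 7220.4350 km = 7.220435e+06 m
r2 = 42151.6920 km = 4.2151692e+07 m
dv1 = sqrt(mu/r1)*(sqrt(2*r2/(r1+r2)) - 1) = 2278.8986 m/s
dv2 = sqrt(mu/r2)*(1 - sqrt(2*r1/(r1+r2))) = 1412.0190 m/s
total dv = |dv1| + |dv2| = 2278.8986 + 1412.0190 = 3690.9176 m/s = 3.6909 km/s

3.6909 km/s


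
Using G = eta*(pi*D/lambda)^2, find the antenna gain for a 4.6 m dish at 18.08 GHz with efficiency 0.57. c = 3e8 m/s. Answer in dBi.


lambda = c/f = 3e8 / 1.808e+10 = 0.01659292 m
G = eta*(pi*D/lambda)^2 = 0.57*(pi*4.6/0.01659292)^2
G = 432359.1031 (linear)
G = 10*log10(432359.1031) = 56.3584 dBi

56.3584 dBi


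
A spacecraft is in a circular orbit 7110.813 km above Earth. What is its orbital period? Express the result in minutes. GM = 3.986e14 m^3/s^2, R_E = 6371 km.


r = 13481.8130 km = 1.3481813e+07 m
T = 2*pi*sqrt(r^3/mu) = 2*pi*sqrt(2.4504446e+21 / 3.986e14)
T = 15578.7881 s = 259.6465 min

259.6465 minutes


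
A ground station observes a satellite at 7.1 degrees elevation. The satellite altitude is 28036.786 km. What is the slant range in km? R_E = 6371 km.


h = 28036.786 km, el = 7.1 deg
d = -R_E*sin(el) + sqrt((R_E*sin(el))^2 + 2*R_E*h + h^2)
d = -6371.0000*sin(0.1239184) + sqrt((6371.0000*0.1236015)^2 + 2*6371.0000*28036.786 + 28036.786^2)
d = 33034.5130 km

33034.5130 km


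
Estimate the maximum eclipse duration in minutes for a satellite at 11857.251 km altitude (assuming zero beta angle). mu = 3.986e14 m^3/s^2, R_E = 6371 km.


r = 18228.2510 km
T = 408.2042 min
Eclipse fraction = arcsin(R_E/r)/pi = arcsin(6371.0000/18228.2510)/pi
= arcsin(0.3495124)/pi = 0.1136528
Eclipse duration = 0.1136528 * 408.2042 = 46.3935 min

46.3935 minutes


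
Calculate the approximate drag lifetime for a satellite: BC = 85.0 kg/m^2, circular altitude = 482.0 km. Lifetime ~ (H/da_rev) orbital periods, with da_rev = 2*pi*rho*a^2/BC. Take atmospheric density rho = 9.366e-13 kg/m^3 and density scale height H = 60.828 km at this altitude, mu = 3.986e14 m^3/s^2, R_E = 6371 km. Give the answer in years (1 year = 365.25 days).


a = R_E + alt = 6853.0000 km = 6.853e+06 m
da_rev = 2*pi*rho*a^2/BC = 2*pi*9.366e-13*(6.853e+06)^2/85.0 = 3.251446 m per revolution
N = H/da_rev = 60828.0000 m / 3.251446 m = 18707.9835 revolutions
P = 2*pi*sqrt(a^3/mu) = 5645.8888 s
lifetime = N*P = 18707.9835 * 5645.8888 = 1.0562319e+08 s = 1222.4907 days
years = 1222.4907 / 365.25 = 3.3470 years

3.3470 years


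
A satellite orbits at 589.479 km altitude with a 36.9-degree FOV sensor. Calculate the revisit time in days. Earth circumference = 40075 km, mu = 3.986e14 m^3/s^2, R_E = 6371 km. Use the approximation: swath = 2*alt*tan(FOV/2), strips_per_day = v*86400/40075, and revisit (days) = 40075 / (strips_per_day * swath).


swath = 2*589.479*tan(0.3220132) = 393.3301 km
v = sqrt(mu/r) = 7567.4417 m/s = 7.5674 km/s
strips/day = v*86400/40075 = 7.5674*86400/40075 = 16.3151
coverage/day = strips * swath = 16.3151 * 393.3301 = 6417.2141 km
revisit = 40075 / 6417.2141 = 6.2449 days

6.2449 days


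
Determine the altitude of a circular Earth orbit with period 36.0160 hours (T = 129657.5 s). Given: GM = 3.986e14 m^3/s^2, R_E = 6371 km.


T = 129657.5 s
r = (mu*T^2/(4*pi^2))^(1/3) = (3.986e14 * 129657.5^2 / (4*pi^2))^(1/3)
r = 5.5367844e+07 m = 55367.8443 km
alt = r - R_E = 55367.8443 - 6371 = 48996.8443 km

48996.8443 km


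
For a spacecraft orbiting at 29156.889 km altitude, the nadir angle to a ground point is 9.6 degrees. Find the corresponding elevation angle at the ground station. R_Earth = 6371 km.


r = R_E + alt = 35527.8890 km
Law of sines in the satellite / Earth-center / ground-point triangle:
  sin(nadir)/R_E = sin(90 + el)/r  =>  cos(el) = (r/R_E)*sin(nadir)
cos(el) = (35527.8890 / 6371.0000) * sin(9.6 deg) = 0.9299861
el = arccos(0.9299861) = 21.5673 deg
(Earth-central angle = 90 - nadir - el = 58.8327 deg)

21.5673 degrees


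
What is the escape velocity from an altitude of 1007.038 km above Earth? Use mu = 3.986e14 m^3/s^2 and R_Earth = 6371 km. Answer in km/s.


r = 6371.0 + 1007.038 = 7378.0380 km = 7.378038e+06 m
v_esc = sqrt(2*mu/r) = sqrt(2*3.986e14 / 7.378038e+06)
v_esc = 10394.7297 m/s = 10.3947 km/s

10.3947 km/s


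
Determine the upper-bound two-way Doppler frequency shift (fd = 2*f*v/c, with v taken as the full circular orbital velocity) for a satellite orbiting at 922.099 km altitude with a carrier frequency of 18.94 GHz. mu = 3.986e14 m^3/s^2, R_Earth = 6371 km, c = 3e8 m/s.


r = 7.293099e+06 m
v = sqrt(mu/r) = 7392.8619 m/s (worst-case radial velocity)
f = 18.94 GHz = 1.894e+10 Hz
fd = 2*f*v/c = 2*1.894e+10*7392.8619/3.0e+08
fd = 933472.0274 Hz

933472.0274 Hz


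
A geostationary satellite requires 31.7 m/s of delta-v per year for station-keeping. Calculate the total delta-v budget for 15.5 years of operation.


dV = rate * years = 31.7 * 15.5
dV = 491.3500 m/s

491.3500 m/s


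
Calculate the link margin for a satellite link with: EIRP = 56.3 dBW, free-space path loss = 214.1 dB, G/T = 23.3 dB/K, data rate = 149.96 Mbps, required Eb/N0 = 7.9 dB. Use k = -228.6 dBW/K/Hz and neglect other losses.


C/N0 = EIRP - FSPL + G/T - k = 56.3 - 214.1 + 23.3 - (-228.6)
C/N0 = 94.1000 dB-Hz
R_b = 149.96 Mbps = 1.4996e+08 bps -> 10*log10(R_b) = 81.7598 dB-Hz
Eb/N0 = C/N0 - 10*log10(R_b) = 94.1000 - 81.7598 = 12.3402 dB
Margin = Eb/N0 - Eb/N0_req = 12.3402 - 7.9 = 4.4402 dB (link closes)

4.4402 dB


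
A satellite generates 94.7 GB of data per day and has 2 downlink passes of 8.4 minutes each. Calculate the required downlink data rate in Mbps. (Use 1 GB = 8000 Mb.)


total contact time = 2 * 8.4 * 60 = 1008.0000 s
data = 94.7 GB = 757600.0000 Mb
rate = 757600.0000 / 1008.0000 = 751.5873 Mbps

751.5873 Mbps


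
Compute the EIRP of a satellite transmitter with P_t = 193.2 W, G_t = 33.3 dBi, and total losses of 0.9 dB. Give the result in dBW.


Pt = 193.2 W = 22.8601 dBW
EIRP = Pt_dBW + Gt - losses = 22.8601 + 33.3 - 0.9 = 55.2601 dBW

55.2601 dBW


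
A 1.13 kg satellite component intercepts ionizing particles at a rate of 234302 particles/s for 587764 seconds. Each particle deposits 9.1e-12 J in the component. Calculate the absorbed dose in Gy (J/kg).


Total energy deposited = rate * time * E_per
  = 234302 * 587764 * 9.1e-12 = 1.2532 J
Dose = E_total / mass = 1.2532 / 1.13
Dose = 1.1090 Gy

1.1090 Gy


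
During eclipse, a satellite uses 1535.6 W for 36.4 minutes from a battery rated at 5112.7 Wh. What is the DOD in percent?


E_used = P * t / 60 = 1535.6 * 36.4 / 60 = 931.5973 Wh
DOD = E_used / E_total * 100 = 931.5973 / 5112.7 * 100
DOD = 18.2212 %

18.2212 %


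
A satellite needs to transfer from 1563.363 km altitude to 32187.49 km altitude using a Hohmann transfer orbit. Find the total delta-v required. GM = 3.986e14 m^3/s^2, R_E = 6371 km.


r1 = 7934.3630 km = 7.934363e+06 m
r2 = 38558.4900 km = 3.855849e+07 m
dv1 = sqrt(mu/r1)*(sqrt(2*r2/(r1+r2)) - 1) = 2040.5781 m/s
dv2 = sqrt(mu/r2)*(1 - sqrt(2*r1/(r1+r2))) = 1336.8113 m/s
total dv = |dv1| + |dv2| = 2040.5781 + 1336.8113 = 3377.3894 m/s = 3.3774 km/s

3.3774 km/s


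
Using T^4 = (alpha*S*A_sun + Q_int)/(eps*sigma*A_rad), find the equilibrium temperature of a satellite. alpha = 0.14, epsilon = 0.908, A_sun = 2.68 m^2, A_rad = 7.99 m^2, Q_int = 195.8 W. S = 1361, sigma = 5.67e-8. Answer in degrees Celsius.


Numerator = alpha*S*A_sun + Q_int = 0.14*1361*2.68 + 195.8 = 706.4472 W
Denominator = eps*sigma*A_rad = 0.908*5.67e-8*7.99 = 4.1135396e-07 W/K^4
T^4 = 1.7173706e+09 K^4
T = 203.5710 K = -69.5790 C

-69.5790 degrees Celsius


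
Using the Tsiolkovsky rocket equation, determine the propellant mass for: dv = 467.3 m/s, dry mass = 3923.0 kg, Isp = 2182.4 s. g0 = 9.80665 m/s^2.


ve = Isp * g0 = 2182.4 * 9.80665 = 21402.032960 m/s
mass ratio = exp(dv/ve) = exp(467.3/21402.032960) = 1.02207449
m_prop = m_dry * (mr - 1) = 3923.0 * (1.02207449 - 1)
m_prop = 86.5982 kg

86.5982 kg


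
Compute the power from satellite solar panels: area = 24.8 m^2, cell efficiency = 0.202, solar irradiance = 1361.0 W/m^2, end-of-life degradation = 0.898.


P = area * eta * S * degradation
P = 24.8 * 0.202 * 1361.0 * 0.898
P = 6122.6229 W

6122.6229 W


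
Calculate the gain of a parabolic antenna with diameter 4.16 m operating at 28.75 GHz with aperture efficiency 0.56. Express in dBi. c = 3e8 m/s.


lambda = c/f = 3e8 / 2.875e+10 = 0.01043478 m
G = eta*(pi*D/lambda)^2 = 0.56*(pi*4.16/0.01043478)^2
G = 878430.9364 (linear)
G = 10*log10(878430.9364) = 59.4371 dBi

59.4371 dBi


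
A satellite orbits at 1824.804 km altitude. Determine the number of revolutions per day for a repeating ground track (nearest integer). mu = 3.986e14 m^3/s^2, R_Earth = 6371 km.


r = 8.195804e+06 m
T = 2*pi*sqrt(r^3/mu) = 7384.1170 s = 123.0686 min
revs/day = 1440 / 123.0686 = 11.7008
Rounded: 12 revolutions per day

12 revolutions per day


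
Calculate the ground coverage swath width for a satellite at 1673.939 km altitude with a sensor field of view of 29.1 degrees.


FOV = 29.1 deg = 0.5078908 rad
swath = 2 * alt * tan(FOV/2) = 2 * 1673.939 * tan(0.2539454)
swath = 2 * 1673.939 * 0.2595488
swath = 868.9378 km

868.9378 km


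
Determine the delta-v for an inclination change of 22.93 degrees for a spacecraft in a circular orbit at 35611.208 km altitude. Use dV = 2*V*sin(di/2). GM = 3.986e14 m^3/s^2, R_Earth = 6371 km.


r = 41982.2080 km = 4.1982208e+07 m
V = sqrt(mu/r) = 3081.3144 m/s
di = 22.93 deg = 0.400204 rad
dV = 2*V*sin(di/2) = 2*3081.3144*sin(0.200102)
dV = 1224.9414 m/s = 1.2249 km/s

1.2249 km/s


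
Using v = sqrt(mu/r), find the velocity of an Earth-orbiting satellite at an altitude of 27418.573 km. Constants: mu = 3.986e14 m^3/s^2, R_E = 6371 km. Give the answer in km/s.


r = R_E + alt = 6371.0 + 27418.573 = 33789.5730 km = 3.3789573e+07 m
v = sqrt(mu/r) = sqrt(3.986e14 / 3.3789573e+07) = 3434.6089 m/s = 3.4346 km/s

3.4346 km/s


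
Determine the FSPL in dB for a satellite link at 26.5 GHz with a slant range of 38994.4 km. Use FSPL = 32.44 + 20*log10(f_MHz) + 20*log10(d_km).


f = 26.5 GHz = 26500.0000 MHz
d = 38994.4 km
FSPL = 32.44 + 20*log10(26500.0000) + 20*log10(38994.4)
FSPL = 32.44 + 88.4649 + 91.8200
FSPL = 212.7250 dB

212.7250 dB


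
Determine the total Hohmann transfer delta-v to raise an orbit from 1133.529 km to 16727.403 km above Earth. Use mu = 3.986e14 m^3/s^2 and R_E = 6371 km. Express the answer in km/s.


r1 = 7504.5290 km = 7.504529e+06 m
r2 = 23098.4030 km = 2.3098403e+07 m
dv1 = sqrt(mu/r1)*(sqrt(2*r2/(r1+r2)) - 1) = 1666.3188 m/s
dv2 = sqrt(mu/r2)*(1 - sqrt(2*r1/(r1+r2))) = 1244.9117 m/s
total dv = |dv1| + |dv2| = 1666.3188 + 1244.9117 = 2911.2305 m/s = 2.9112 km/s

2.9112 km/s


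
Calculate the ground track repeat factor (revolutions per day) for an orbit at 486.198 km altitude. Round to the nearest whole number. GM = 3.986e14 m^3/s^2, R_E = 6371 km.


r = 6.857198e+06 m
T = 2*pi*sqrt(r^3/mu) = 5651.0774 s = 94.1846 min
revs/day = 1440 / 94.1846 = 15.2891
Rounded: 15 revolutions per day

15 revolutions per day


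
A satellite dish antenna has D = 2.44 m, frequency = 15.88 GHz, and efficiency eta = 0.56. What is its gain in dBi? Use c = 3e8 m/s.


lambda = c/f = 3e8 / 1.588e+10 = 0.01889169 m
G = eta*(pi*D/lambda)^2 = 0.56*(pi*2.44/0.01889169)^2
G = 92198.9366 (linear)
G = 10*log10(92198.9366) = 49.6473 dBi

49.6473 dBi


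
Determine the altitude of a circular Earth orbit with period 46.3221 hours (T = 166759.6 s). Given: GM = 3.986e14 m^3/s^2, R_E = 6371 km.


T = 166759.6 s
r = (mu*T^2/(4*pi^2))^(1/3) = (3.986e14 * 166759.6^2 / (4*pi^2))^(1/3)
r = 6.548167e+07 m = 65481.6703 km
alt = r - R_E = 65481.6703 - 6371 = 59110.6703 km

59110.6703 km


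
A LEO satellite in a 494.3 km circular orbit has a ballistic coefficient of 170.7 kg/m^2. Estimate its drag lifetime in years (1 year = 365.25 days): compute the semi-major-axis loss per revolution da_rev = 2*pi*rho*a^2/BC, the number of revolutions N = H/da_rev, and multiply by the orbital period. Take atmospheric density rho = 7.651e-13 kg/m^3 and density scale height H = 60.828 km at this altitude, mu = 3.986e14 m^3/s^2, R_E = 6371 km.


a = R_E + alt = 6865.3000 km = 6.8653e+06 m
da_rev = 2*pi*rho*a^2/BC = 2*pi*7.651e-13*(6.8653e+06)^2/170.7 = 1.327344 m per revolution
N = H/da_rev = 60828.0000 m / 1.327344 m = 45826.8439 revolutions
P = 2*pi*sqrt(a^3/mu) = 5661.0958 s
lifetime = N*P = 45826.8439 * 5661.0958 = 2.5943015e+08 s = 3002.6638 days
years = 3002.6638 / 365.25 = 8.2208 years

8.2208 years


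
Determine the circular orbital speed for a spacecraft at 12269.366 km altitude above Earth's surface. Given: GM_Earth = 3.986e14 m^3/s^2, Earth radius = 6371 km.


r = R_E + alt = 6371.0 + 12269.366 = 18640.3660 km = 1.8640366e+07 m
v = sqrt(mu/r) = sqrt(3.986e14 / 1.8640366e+07) = 4624.2513 m/s = 4.6243 km/s

4.6243 km/s


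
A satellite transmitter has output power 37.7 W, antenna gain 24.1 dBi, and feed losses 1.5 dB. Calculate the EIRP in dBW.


Pt = 37.7 W = 15.7634 dBW
EIRP = Pt_dBW + Gt - losses = 15.7634 + 24.1 - 1.5 = 38.3634 dBW

38.3634 dBW


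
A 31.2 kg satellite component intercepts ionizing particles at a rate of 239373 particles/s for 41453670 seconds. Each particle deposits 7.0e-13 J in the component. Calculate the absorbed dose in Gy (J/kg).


Total energy deposited = rate * time * E_per
  = 239373 * 41453670 * 7.0e-13 = 6.9460 J
Dose = E_total / mass = 6.9460 / 31.2
Dose = 0.2226289 Gy

0.2226 Gy


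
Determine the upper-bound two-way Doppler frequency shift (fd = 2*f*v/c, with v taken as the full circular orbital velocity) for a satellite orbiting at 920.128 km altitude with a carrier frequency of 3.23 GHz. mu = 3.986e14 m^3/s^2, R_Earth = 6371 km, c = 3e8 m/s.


r = 7.291128e+06 m
v = sqrt(mu/r) = 7393.8611 m/s (worst-case radial velocity)
f = 3.23 GHz = 3.23e+09 Hz
fd = 2*f*v/c = 2*3.23e+09*7393.8611/3.0e+08
fd = 159214.4750 Hz

159214.4750 Hz


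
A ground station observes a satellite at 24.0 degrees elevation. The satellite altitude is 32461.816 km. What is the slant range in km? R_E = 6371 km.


h = 32461.816 km, el = 24.0 deg
d = -R_E*sin(el) + sqrt((R_E*sin(el))^2 + 2*R_E*h + h^2)
d = -6371.0000*sin(0.418879) + sqrt((6371.0000*0.4067366)^2 + 2*6371.0000*32461.816 + 32461.816^2)
d = 35802.8587 km

35802.8587 km


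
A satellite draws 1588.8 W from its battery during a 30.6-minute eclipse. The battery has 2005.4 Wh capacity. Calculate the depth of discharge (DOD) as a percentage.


E_used = P * t / 60 = 1588.8 * 30.6 / 60 = 810.2880 Wh
DOD = E_used / E_total * 100 = 810.2880 / 2005.4 * 100
DOD = 40.4053 %

40.4053 %


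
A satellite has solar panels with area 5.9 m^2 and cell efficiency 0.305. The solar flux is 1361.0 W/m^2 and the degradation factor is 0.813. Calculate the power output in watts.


P = area * eta * S * degradation
P = 5.9 * 0.305 * 1361.0 * 0.813
P = 1991.1342 W

1991.1342 W


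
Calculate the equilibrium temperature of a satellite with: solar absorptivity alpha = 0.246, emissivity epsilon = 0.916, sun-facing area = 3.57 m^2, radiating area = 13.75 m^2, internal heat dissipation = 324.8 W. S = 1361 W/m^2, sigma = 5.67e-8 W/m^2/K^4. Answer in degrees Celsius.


Numerator = alpha*S*A_sun + Q_int = 0.246*1361*3.57 + 324.8 = 1520.0574 W
Denominator = eps*sigma*A_rad = 0.916*5.67e-8*13.75 = 7.141365e-07 W/K^4
T^4 = 2.128525e+09 K^4
T = 214.7928 K = -58.3572 C

-58.3572 degrees Celsius


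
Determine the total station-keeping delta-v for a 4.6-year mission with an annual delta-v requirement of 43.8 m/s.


dV = rate * years = 43.8 * 4.6
dV = 201.4800 m/s

201.4800 m/s


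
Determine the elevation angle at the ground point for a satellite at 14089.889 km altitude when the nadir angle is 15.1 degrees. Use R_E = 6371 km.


r = R_E + alt = 20460.8890 km
Law of sines in the satellite / Earth-center / ground-point triangle:
  sin(nadir)/R_E = sin(90 + el)/r  =>  cos(el) = (r/R_E)*sin(nadir)
cos(el) = (20460.8890 / 6371.0000) * sin(15.1 deg) = 0.8366275
el = arccos(0.8366275) = 33.2143 deg
(Earth-central angle = 90 - nadir - el = 41.6857 deg)

33.2143 degrees


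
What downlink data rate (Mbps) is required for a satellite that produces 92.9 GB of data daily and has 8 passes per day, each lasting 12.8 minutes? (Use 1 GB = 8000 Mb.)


total contact time = 8 * 12.8 * 60 = 6144.0000 s
data = 92.9 GB = 743200.0000 Mb
rate = 743200.0000 / 6144.0000 = 120.9635 Mbps

120.9635 Mbps
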